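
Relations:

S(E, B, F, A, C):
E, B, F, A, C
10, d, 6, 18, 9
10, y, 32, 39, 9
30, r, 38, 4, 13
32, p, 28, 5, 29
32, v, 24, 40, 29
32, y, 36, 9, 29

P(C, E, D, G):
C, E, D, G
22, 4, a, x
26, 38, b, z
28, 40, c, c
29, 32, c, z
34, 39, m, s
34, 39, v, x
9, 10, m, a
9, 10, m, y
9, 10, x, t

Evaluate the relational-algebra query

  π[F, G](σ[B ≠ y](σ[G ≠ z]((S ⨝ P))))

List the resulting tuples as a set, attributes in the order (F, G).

{(6, a), (6, t), (6, y)}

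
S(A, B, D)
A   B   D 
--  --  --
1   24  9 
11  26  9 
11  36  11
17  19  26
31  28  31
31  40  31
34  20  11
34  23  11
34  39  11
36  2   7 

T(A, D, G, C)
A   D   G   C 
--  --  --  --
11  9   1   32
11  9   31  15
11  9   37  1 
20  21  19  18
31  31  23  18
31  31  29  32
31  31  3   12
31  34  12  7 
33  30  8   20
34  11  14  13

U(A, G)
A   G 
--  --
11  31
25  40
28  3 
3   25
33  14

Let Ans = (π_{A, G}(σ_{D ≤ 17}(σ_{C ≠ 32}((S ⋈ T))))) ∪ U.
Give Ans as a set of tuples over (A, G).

Natural join on A, D: {(11, 26, 9, 1, 32), (11, 26, 9, 31, 15), (11, 26, 9, 37, 1), (31, 28, 31, 23, 18), (31, 28, 31, 29, 32), (31, 28, 31, 3, 12), (31, 40, 31, 23, 18), (31, 40, 31, 29, 32), (31, 40, 31, 3, 12), (34, 20, 11, 14, 13), (34, 23, 11, 14, 13), (34, 39, 11, 14, 13)}
Apply σ_{C ≠ 32}; surviving tuples: {(11, 26, 9, 31, 15), (11, 26, 9, 37, 1), (31, 28, 31, 23, 18), (31, 28, 31, 3, 12), (31, 40, 31, 23, 18), (31, 40, 31, 3, 12), (34, 20, 11, 14, 13), (34, 23, 11, 14, 13), (34, 39, 11, 14, 13)}
Apply σ_{D ≤ 17}; surviving tuples: {(11, 26, 9, 31, 15), (11, 26, 9, 37, 1), (34, 20, 11, 14, 13), (34, 23, 11, 14, 13), (34, 39, 11, 14, 13)}
Keep only column(s) A, G (2 duplicate(s) eliminated): {(11, 31), (11, 37), (34, 14)}
Taking the union: {(11, 31), (11, 37), (25, 40), (28, 3), (3, 25), (33, 14), (34, 14)}

{(11, 31), (11, 37), (25, 40), (28, 3), (3, 25), (33, 14), (34, 14)}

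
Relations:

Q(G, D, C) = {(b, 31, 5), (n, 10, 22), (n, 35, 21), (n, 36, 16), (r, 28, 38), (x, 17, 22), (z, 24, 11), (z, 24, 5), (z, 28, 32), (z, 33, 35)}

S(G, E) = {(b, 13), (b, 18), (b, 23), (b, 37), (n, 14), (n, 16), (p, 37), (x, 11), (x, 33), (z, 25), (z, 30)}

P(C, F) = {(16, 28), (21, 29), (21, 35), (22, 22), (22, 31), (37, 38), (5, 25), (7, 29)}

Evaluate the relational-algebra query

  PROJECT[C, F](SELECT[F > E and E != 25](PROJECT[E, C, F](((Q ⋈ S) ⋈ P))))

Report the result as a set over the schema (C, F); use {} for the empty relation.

{(16, 28), (21, 29), (21, 35), (22, 22), (22, 31), (5, 25)}

Natural join on G: {(b, 31, 5, 13), (b, 31, 5, 18), (b, 31, 5, 23), (b, 31, 5, 37), (n, 10, 22, 14), (n, 10, 22, 16), (n, 35, 21, 14), (n, 35, 21, 16), (n, 36, 16, 14), (n, 36, 16, 16), (x, 17, 22, 11), (x, 17, 22, 33), (z, 24, 11, 25), (z, 24, 11, 30), (z, 24, 5, 25), (z, 24, 5, 30), (z, 28, 32, 25), (z, 28, 32, 30), (z, 33, 35, 25), (z, 33, 35, 30)}
Natural join on C: {(b, 31, 5, 13, 25), (b, 31, 5, 18, 25), (b, 31, 5, 23, 25), (b, 31, 5, 37, 25), (n, 10, 22, 14, 22), (n, 10, 22, 14, 31), (n, 10, 22, 16, 22), (n, 10, 22, 16, 31), (n, 35, 21, 14, 29), (n, 35, 21, 14, 35), (n, 35, 21, 16, 29), (n, 35, 21, 16, 35), (n, 36, 16, 14, 28), (n, 36, 16, 16, 28), (x, 17, 22, 11, 22), (x, 17, 22, 11, 31), (x, 17, 22, 33, 22), (x, 17, 22, 33, 31), (z, 24, 5, 25, 25), (z, 24, 5, 30, 25)}
Keep only column(s) E, C, F: {(11, 22, 22), (11, 22, 31), (13, 5, 25), (14, 16, 28), (14, 21, 29), (14, 21, 35), (14, 22, 22), (14, 22, 31), (16, 16, 28), (16, 21, 29), (16, 21, 35), (16, 22, 22), (16, 22, 31), (18, 5, 25), (23, 5, 25), (25, 5, 25), (30, 5, 25), (33, 22, 22), (33, 22, 31), (37, 5, 25)}
Apply σ_{F > E and E != 25}; surviving tuples: {(11, 22, 22), (11, 22, 31), (13, 5, 25), (14, 16, 28), (14, 21, 29), (14, 21, 35), (14, 22, 22), (14, 22, 31), (16, 16, 28), (16, 21, 29), (16, 21, 35), (16, 22, 22), (16, 22, 31), (18, 5, 25), (23, 5, 25)}
Keep only column(s) C, F (9 duplicate(s) eliminated): {(16, 28), (21, 29), (21, 35), (22, 22), (22, 31), (5, 25)}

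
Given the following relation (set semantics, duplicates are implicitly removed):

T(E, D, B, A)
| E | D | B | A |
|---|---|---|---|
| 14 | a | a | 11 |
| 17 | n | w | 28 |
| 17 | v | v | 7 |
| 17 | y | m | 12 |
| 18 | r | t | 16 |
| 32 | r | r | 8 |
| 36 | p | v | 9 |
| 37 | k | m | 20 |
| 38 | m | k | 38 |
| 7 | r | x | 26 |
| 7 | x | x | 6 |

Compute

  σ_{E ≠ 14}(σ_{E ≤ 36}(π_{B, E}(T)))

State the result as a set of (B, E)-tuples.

{(m, 17), (r, 32), (t, 18), (v, 17), (v, 36), (w, 17), (x, 7)}

Projecting to B, E (1 duplicate(s) eliminated): {(a, 14), (k, 38), (m, 17), (m, 37), (r, 32), (t, 18), (v, 17), (v, 36), (w, 17), (x, 7)}
σ[E ≤ 36]: keep tuples satisfying E ≤ 36 → {(a, 14), (m, 17), (r, 32), (t, 18), (v, 17), (v, 36), (w, 17), (x, 7)}
σ[E ≠ 14]: keep tuples satisfying E ≠ 14 → {(m, 17), (r, 32), (t, 18), (v, 17), (v, 36), (w, 17), (x, 7)}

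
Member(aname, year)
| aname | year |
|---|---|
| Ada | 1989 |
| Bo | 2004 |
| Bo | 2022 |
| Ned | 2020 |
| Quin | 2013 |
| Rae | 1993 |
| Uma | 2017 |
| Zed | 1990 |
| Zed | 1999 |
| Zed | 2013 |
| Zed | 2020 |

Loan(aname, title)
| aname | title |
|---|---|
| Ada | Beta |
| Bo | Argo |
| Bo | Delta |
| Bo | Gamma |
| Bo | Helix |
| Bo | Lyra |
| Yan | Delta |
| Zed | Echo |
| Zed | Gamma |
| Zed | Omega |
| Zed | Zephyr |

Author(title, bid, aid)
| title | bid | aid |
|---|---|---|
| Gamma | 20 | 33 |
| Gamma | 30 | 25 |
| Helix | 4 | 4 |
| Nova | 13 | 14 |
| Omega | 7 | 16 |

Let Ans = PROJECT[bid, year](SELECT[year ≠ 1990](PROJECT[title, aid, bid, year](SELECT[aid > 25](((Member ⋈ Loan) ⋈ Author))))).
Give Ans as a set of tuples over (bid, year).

{(20, 1999), (20, 2004), (20, 2013), (20, 2020), (20, 2022)}

Member ⋈ Loan (natural join on aname): {(Ada, 1989, Beta), (Bo, 2004, Argo), (Bo, 2004, Delta), (Bo, 2004, Gamma), (Bo, 2004, Helix), (Bo, 2004, Lyra), (Bo, 2022, Argo), (Bo, 2022, Delta), (Bo, 2022, Gamma), (Bo, 2022, Helix), (Bo, 2022, Lyra), (Zed, 1990, Echo), (Zed, 1990, Gamma), (Zed, 1990, Omega), (Zed, 1990, Zephyr), (Zed, 1999, Echo), (Zed, 1999, Gamma), (Zed, 1999, Omega), (Zed, 1999, Zephyr), (Zed, 2013, Echo), (Zed, 2013, Gamma), (Zed, 2013, Omega), (Zed, 2013, Zephyr), (Zed, 2020, Echo), (Zed, 2020, Gamma), (Zed, 2020, Omega), (Zed, 2020, Zephyr)}
(Member ⋈ Loan) ⋈ Author (natural join on title): {(Bo, 2004, Gamma, 20, 33), (Bo, 2004, Gamma, 30, 25), (Bo, 2004, Helix, 4, 4), (Bo, 2022, Gamma, 20, 33), (Bo, 2022, Gamma, 30, 25), (Bo, 2022, Helix, 4, 4), (Zed, 1990, Gamma, 20, 33), (Zed, 1990, Gamma, 30, 25), (Zed, 1990, Omega, 7, 16), (Zed, 1999, Gamma, 20, 33), (Zed, 1999, Gamma, 30, 25), (Zed, 1999, Omega, 7, 16), (Zed, 2013, Gamma, 20, 33), (Zed, 2013, Gamma, 30, 25), (Zed, 2013, Omega, 7, 16), (Zed, 2020, Gamma, 20, 33), (Zed, 2020, Gamma, 30, 25), (Zed, 2020, Omega, 7, 16)}
Selection aid > 25: {(Bo, 2004, Gamma, 20, 33), (Bo, 2022, Gamma, 20, 33), (Zed, 1990, Gamma, 20, 33), (Zed, 1999, Gamma, 20, 33), (Zed, 2013, Gamma, 20, 33), (Zed, 2020, Gamma, 20, 33)}
π_{title, aid, bid, year} gives {(Gamma, 33, 20, 1990), (Gamma, 33, 20, 1999), (Gamma, 33, 20, 2004), (Gamma, 33, 20, 2013), (Gamma, 33, 20, 2020), (Gamma, 33, 20, 2022)}.
Selection year ≠ 1990: {(Gamma, 33, 20, 1999), (Gamma, 33, 20, 2004), (Gamma, 33, 20, 2013), (Gamma, 33, 20, 2020), (Gamma, 33, 20, 2022)}
π_{bid, year} gives {(20, 1999), (20, 2004), (20, 2013), (20, 2020), (20, 2022)}.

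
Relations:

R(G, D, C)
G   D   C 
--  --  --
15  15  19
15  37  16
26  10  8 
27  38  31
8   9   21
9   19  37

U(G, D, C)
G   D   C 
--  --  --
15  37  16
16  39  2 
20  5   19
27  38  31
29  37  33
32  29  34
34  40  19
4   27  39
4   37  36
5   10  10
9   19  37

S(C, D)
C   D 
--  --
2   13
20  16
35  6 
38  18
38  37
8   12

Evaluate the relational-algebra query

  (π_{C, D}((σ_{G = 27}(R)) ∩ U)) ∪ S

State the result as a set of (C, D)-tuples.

{(2, 13), (20, 16), (31, 38), (35, 6), (38, 18), (38, 37), (8, 12)}

Selection G = 27: {(27, 38, 31)}
Set intersection of the two operands is {(27, 38, 31)}.
π_{C, D} gives {(31, 38)}.
Set union of the two operands is {(2, 13), (20, 16), (31, 38), (35, 6), (38, 18), (38, 37), (8, 12)}.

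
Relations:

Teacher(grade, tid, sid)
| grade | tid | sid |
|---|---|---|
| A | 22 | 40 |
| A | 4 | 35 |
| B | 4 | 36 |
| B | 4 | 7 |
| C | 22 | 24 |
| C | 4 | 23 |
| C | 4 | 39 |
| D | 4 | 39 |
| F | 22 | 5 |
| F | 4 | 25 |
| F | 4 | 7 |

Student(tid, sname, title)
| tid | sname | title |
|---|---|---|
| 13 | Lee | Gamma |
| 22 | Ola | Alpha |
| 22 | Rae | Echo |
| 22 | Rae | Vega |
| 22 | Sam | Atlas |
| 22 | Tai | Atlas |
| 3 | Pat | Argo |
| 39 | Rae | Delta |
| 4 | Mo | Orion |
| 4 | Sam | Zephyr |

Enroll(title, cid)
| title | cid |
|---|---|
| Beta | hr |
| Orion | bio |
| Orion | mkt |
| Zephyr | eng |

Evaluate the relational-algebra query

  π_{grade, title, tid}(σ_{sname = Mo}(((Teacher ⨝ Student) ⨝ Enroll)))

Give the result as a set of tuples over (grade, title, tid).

Joining Teacher and Student on tid yields {(A, 22, 40, Ola, Alpha), (A, 22, 40, Rae, Echo), (A, 22, 40, Rae, Vega), (A, 22, 40, Sam, Atlas), (A, 22, 40, Tai, Atlas), (A, 4, 35, Mo, Orion), (A, 4, 35, Sam, Zephyr), (B, 4, 36, Mo, Orion), (B, 4, 36, Sam, Zephyr), (B, 4, 7, Mo, Orion), (B, 4, 7, Sam, Zephyr), (C, 22, 24, Ola, Alpha), (C, 22, 24, Rae, Echo), (C, 22, 24, Rae, Vega), (C, 22, 24, Sam, Atlas), (C, 22, 24, Tai, Atlas), (C, 4, 23, Mo, Orion), (C, 4, 23, Sam, Zephyr), (C, 4, 39, Mo, Orion), (C, 4, 39, Sam, Zephyr), (D, 4, 39, Mo, Orion), (D, 4, 39, Sam, Zephyr), (F, 22, 5, Ola, Alpha), (F, 22, 5, Rae, Echo), (F, 22, 5, Rae, Vega), (F, 22, 5, Sam, Atlas), (F, 22, 5, Tai, Atlas), (F, 4, 25, Mo, Orion), (F, 4, 25, Sam, Zephyr), (F, 4, 7, Mo, Orion), (F, 4, 7, Sam, Zephyr)}.
Joining (Teacher ⨝ Student) and Enroll on title yields {(A, 4, 35, Mo, Orion, bio), (A, 4, 35, Mo, Orion, mkt), (A, 4, 35, Sam, Zephyr, eng), (B, 4, 36, Mo, Orion, bio), (B, 4, 36, Mo, Orion, mkt), (B, 4, 36, Sam, Zephyr, eng), (B, 4, 7, Mo, Orion, bio), (B, 4, 7, Mo, Orion, mkt), (B, 4, 7, Sam, Zephyr, eng), (C, 4, 23, Mo, Orion, bio), (C, 4, 23, Mo, Orion, mkt), (C, 4, 23, Sam, Zephyr, eng), (C, 4, 39, Mo, Orion, bio), (C, 4, 39, Mo, Orion, mkt), (C, 4, 39, Sam, Zephyr, eng), (D, 4, 39, Mo, Orion, bio), (D, 4, 39, Mo, Orion, mkt), (D, 4, 39, Sam, Zephyr, eng), (F, 4, 25, Mo, Orion, bio), (F, 4, 25, Mo, Orion, mkt), (F, 4, 25, Sam, Zephyr, eng), (F, 4, 7, Mo, Orion, bio), (F, 4, 7, Mo, Orion, mkt), (F, 4, 7, Sam, Zephyr, eng)}.
Apply σ_{sname = Mo}; surviving tuples: {(A, 4, 35, Mo, Orion, bio), (A, 4, 35, Mo, Orion, mkt), (B, 4, 36, Mo, Orion, bio), (B, 4, 36, Mo, Orion, mkt), (B, 4, 7, Mo, Orion, bio), (B, 4, 7, Mo, Orion, mkt), (C, 4, 23, Mo, Orion, bio), (C, 4, 23, Mo, Orion, mkt), (C, 4, 39, Mo, Orion, bio), (C, 4, 39, Mo, Orion, mkt), (D, 4, 39, Mo, Orion, bio), (D, 4, 39, Mo, Orion, mkt), (F, 4, 25, Mo, Orion, bio), (F, 4, 25, Mo, Orion, mkt), (F, 4, 7, Mo, Orion, bio), (F, 4, 7, Mo, Orion, mkt)}
π_{grade, title, tid} gives {(A, Orion, 4), (B, Orion, 4), (C, Orion, 4), (D, Orion, 4), (F, Orion, 4)} (11 duplicate(s) eliminated).

{(A, Orion, 4), (B, Orion, 4), (C, Orion, 4), (D, Orion, 4), (F, Orion, 4)}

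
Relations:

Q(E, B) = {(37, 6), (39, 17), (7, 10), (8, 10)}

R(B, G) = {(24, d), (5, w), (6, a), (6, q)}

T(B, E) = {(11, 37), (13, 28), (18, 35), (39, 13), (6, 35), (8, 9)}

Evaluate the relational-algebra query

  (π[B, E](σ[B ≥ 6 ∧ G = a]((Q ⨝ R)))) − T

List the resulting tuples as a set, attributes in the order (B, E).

{(6, 37)}

Joining Q and R on B yields {(37, 6, a), (37, 6, q)}.
Apply σ_{B ≥ 6 ∧ G = a}; surviving tuples: {(37, 6, a)}
π_{B, E} gives {(6, 37)}.
Set difference of the two operands is {(6, 37)}.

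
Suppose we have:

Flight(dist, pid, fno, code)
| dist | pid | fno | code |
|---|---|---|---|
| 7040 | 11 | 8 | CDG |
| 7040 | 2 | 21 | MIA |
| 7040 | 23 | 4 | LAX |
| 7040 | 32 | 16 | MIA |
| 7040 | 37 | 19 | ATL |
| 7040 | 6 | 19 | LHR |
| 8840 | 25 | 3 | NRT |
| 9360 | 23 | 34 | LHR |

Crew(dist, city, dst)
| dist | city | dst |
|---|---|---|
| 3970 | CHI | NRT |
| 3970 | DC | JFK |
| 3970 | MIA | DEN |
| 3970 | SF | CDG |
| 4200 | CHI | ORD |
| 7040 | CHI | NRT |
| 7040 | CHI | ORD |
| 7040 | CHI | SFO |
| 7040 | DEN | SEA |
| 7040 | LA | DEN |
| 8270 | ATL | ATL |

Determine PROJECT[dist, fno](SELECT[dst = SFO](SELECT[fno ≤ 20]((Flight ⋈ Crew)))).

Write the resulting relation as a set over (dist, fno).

Natural join on dist: {(7040, 11, 8, CDG, CHI, NRT), (7040, 11, 8, CDG, CHI, ORD), (7040, 11, 8, CDG, CHI, SFO), (7040, 11, 8, CDG, DEN, SEA), (7040, 11, 8, CDG, LA, DEN), (7040, 2, 21, MIA, CHI, NRT), (7040, 2, 21, MIA, CHI, ORD), (7040, 2, 21, MIA, CHI, SFO), (7040, 2, 21, MIA, DEN, SEA), (7040, 2, 21, MIA, LA, DEN), (7040, 23, 4, LAX, CHI, NRT), (7040, 23, 4, LAX, CHI, ORD), (7040, 23, 4, LAX, CHI, SFO), (7040, 23, 4, LAX, DEN, SEA), (7040, 23, 4, LAX, LA, DEN), (7040, 32, 16, MIA, CHI, NRT), (7040, 32, 16, MIA, CHI, ORD), (7040, 32, 16, MIA, CHI, SFO), (7040, 32, 16, MIA, DEN, SEA), (7040, 32, 16, MIA, LA, DEN), (7040, 37, 19, ATL, CHI, NRT), (7040, 37, 19, ATL, CHI, ORD), (7040, 37, 19, ATL, CHI, SFO), (7040, 37, 19, ATL, DEN, SEA), (7040, 37, 19, ATL, LA, DEN), (7040, 6, 19, LHR, CHI, NRT), (7040, 6, 19, LHR, CHI, ORD), (7040, 6, 19, LHR, CHI, SFO), (7040, 6, 19, LHR, DEN, SEA), (7040, 6, 19, LHR, LA, DEN)}
Apply σ_{fno ≤ 20}; surviving tuples: {(7040, 11, 8, CDG, CHI, NRT), (7040, 11, 8, CDG, CHI, ORD), (7040, 11, 8, CDG, CHI, SFO), (7040, 11, 8, CDG, DEN, SEA), (7040, 11, 8, CDG, LA, DEN), (7040, 23, 4, LAX, CHI, NRT), (7040, 23, 4, LAX, CHI, ORD), (7040, 23, 4, LAX, CHI, SFO), (7040, 23, 4, LAX, DEN, SEA), (7040, 23, 4, LAX, LA, DEN), (7040, 32, 16, MIA, CHI, NRT), (7040, 32, 16, MIA, CHI, ORD), (7040, 32, 16, MIA, CHI, SFO), (7040, 32, 16, MIA, DEN, SEA), (7040, 32, 16, MIA, LA, DEN), (7040, 37, 19, ATL, CHI, NRT), (7040, 37, 19, ATL, CHI, ORD), (7040, 37, 19, ATL, CHI, SFO), (7040, 37, 19, ATL, DEN, SEA), (7040, 37, 19, ATL, LA, DEN), (7040, 6, 19, LHR, CHI, NRT), (7040, 6, 19, LHR, CHI, ORD), (7040, 6, 19, LHR, CHI, SFO), (7040, 6, 19, LHR, DEN, SEA), (7040, 6, 19, LHR, LA, DEN)}
Apply σ_{dst = SFO}; surviving tuples: {(7040, 11, 8, CDG, CHI, SFO), (7040, 23, 4, LAX, CHI, SFO), (7040, 32, 16, MIA, CHI, SFO), (7040, 37, 19, ATL, CHI, SFO), (7040, 6, 19, LHR, CHI, SFO)}
π_{dist, fno} gives {(7040, 16), (7040, 19), (7040, 4), (7040, 8)} (1 duplicate(s) eliminated).

{(7040, 16), (7040, 19), (7040, 4), (7040, 8)}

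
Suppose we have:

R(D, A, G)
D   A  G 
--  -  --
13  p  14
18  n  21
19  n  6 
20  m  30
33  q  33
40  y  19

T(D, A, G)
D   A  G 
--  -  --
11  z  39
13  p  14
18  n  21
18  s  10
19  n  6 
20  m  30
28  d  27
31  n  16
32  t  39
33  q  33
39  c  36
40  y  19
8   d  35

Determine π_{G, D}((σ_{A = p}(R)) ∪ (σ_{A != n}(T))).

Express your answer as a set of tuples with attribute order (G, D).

σ[A = p]: keep tuples satisfying A = p → {(13, p, 14)}
σ[A != n]: keep tuples satisfying A != n → {(11, z, 39), (13, p, 14), (18, s, 10), (20, m, 30), (28, d, 27), (32, t, 39), (33, q, 33), (39, c, 36), (40, y, 19), (8, d, 35)}
Set union of the two operands is {(11, z, 39), (13, p, 14), (18, s, 10), (20, m, 30), (28, d, 27), (32, t, 39), (33, q, 33), (39, c, 36), (40, y, 19), (8, d, 35)}.
π_{G, D} gives {(10, 18), (14, 13), (19, 40), (27, 28), (30, 20), (33, 33), (35, 8), (36, 39), (39, 11), (39, 32)}.

{(10, 18), (14, 13), (19, 40), (27, 28), (30, 20), (33, 33), (35, 8), (36, 39), (39, 11), (39, 32)}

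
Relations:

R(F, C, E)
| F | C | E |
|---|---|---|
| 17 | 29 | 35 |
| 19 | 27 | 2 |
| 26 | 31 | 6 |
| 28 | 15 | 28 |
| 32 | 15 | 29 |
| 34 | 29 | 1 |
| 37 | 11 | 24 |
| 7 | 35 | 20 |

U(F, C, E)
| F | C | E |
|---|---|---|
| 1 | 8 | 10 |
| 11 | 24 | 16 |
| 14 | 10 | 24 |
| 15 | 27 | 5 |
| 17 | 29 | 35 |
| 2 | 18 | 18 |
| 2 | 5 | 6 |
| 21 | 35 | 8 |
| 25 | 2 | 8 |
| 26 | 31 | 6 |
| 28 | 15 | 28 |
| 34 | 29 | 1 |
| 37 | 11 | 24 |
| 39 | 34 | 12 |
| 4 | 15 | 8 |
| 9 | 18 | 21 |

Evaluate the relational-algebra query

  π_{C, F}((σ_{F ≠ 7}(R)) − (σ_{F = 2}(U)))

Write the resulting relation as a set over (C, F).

{(11, 37), (15, 28), (15, 32), (27, 19), (29, 17), (29, 34), (31, 26)}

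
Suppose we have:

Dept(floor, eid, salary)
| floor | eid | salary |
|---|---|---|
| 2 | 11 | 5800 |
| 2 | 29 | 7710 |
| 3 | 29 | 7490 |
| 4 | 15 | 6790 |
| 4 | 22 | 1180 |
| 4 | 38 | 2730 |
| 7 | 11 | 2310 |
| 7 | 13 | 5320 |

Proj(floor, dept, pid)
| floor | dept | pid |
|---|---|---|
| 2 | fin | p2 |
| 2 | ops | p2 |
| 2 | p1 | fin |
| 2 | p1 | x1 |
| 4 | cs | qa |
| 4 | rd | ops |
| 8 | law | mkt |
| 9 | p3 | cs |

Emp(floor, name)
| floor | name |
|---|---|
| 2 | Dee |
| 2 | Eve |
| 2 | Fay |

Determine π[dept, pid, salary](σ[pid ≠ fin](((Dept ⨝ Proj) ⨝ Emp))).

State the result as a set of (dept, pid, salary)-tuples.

{(fin, p2, 5800), (fin, p2, 7710), (ops, p2, 5800), (ops, p2, 7710), (p1, x1, 5800), (p1, x1, 7710)}

Natural join on floor: {(2, 11, 5800, fin, p2), (2, 11, 5800, ops, p2), (2, 11, 5800, p1, fin), (2, 11, 5800, p1, x1), (2, 29, 7710, fin, p2), (2, 29, 7710, ops, p2), (2, 29, 7710, p1, fin), (2, 29, 7710, p1, x1), (4, 15, 6790, cs, qa), (4, 15, 6790, rd, ops), (4, 22, 1180, cs, qa), (4, 22, 1180, rd, ops), (4, 38, 2730, cs, qa), (4, 38, 2730, rd, ops)}
Natural join on floor: {(2, 11, 5800, fin, p2, Dee), (2, 11, 5800, fin, p2, Eve), (2, 11, 5800, fin, p2, Fay), (2, 11, 5800, ops, p2, Dee), (2, 11, 5800, ops, p2, Eve), (2, 11, 5800, ops, p2, Fay), (2, 11, 5800, p1, fin, Dee), (2, 11, 5800, p1, fin, Eve), (2, 11, 5800, p1, fin, Fay), (2, 11, 5800, p1, x1, Dee), (2, 11, 5800, p1, x1, Eve), (2, 11, 5800, p1, x1, Fay), (2, 29, 7710, fin, p2, Dee), (2, 29, 7710, fin, p2, Eve), (2, 29, 7710, fin, p2, Fay), (2, 29, 7710, ops, p2, Dee), (2, 29, 7710, ops, p2, Eve), (2, 29, 7710, ops, p2, Fay), (2, 29, 7710, p1, fin, Dee), (2, 29, 7710, p1, fin, Eve), (2, 29, 7710, p1, fin, Fay), (2, 29, 7710, p1, x1, Dee), (2, 29, 7710, p1, x1, Eve), (2, 29, 7710, p1, x1, Fay)}
σ[pid ≠ fin]: keep tuples satisfying pid ≠ fin → {(2, 11, 5800, fin, p2, Dee), (2, 11, 5800, fin, p2, Eve), (2, 11, 5800, fin, p2, Fay), (2, 11, 5800, ops, p2, Dee), (2, 11, 5800, ops, p2, Eve), (2, 11, 5800, ops, p2, Fay), (2, 11, 5800, p1, x1, Dee), (2, 11, 5800, p1, x1, Eve), (2, 11, 5800, p1, x1, Fay), (2, 29, 7710, fin, p2, Dee), (2, 29, 7710, fin, p2, Eve), (2, 29, 7710, fin, p2, Fay), (2, 29, 7710, ops, p2, Dee), (2, 29, 7710, ops, p2, Eve), (2, 29, 7710, ops, p2, Fay), (2, 29, 7710, p1, x1, Dee), (2, 29, 7710, p1, x1, Eve), (2, 29, 7710, p1, x1, Fay)}
Projecting to dept, pid, salary (12 duplicate(s) eliminated): {(fin, p2, 5800), (fin, p2, 7710), (ops, p2, 5800), (ops, p2, 7710), (p1, x1, 5800), (p1, x1, 7710)}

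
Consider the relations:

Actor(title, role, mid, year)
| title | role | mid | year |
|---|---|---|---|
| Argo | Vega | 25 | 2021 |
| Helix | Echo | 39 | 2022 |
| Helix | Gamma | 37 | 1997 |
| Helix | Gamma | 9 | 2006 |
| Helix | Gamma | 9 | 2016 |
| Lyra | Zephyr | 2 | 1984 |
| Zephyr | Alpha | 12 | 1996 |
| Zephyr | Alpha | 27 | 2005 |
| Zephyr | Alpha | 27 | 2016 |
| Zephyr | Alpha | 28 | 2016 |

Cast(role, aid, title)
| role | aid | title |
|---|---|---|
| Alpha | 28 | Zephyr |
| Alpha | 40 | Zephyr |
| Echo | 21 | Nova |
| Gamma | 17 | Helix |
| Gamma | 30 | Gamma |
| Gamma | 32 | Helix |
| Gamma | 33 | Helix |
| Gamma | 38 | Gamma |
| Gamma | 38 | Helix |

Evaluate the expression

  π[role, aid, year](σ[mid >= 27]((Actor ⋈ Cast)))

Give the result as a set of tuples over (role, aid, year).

Joining Actor and Cast on title, role yields {(Helix, Gamma, 37, 1997, 17), (Helix, Gamma, 37, 1997, 32), (Helix, Gamma, 37, 1997, 33), (Helix, Gamma, 37, 1997, 38), (Helix, Gamma, 9, 2006, 17), (Helix, Gamma, 9, 2006, 32), (Helix, Gamma, 9, 2006, 33), (Helix, Gamma, 9, 2006, 38), (Helix, Gamma, 9, 2016, 17), (Helix, Gamma, 9, 2016, 32), (Helix, Gamma, 9, 2016, 33), (Helix, Gamma, 9, 2016, 38), (Zephyr, Alpha, 12, 1996, 28), (Zephyr, Alpha, 12, 1996, 40), (Zephyr, Alpha, 27, 2005, 28), (Zephyr, Alpha, 27, 2005, 40), (Zephyr, Alpha, 27, 2016, 28), (Zephyr, Alpha, 27, 2016, 40), (Zephyr, Alpha, 28, 2016, 28), (Zephyr, Alpha, 28, 2016, 40)}.
Apply σ_{mid >= 27}; surviving tuples: {(Helix, Gamma, 37, 1997, 17), (Helix, Gamma, 37, 1997, 32), (Helix, Gamma, 37, 1997, 33), (Helix, Gamma, 37, 1997, 38), (Zephyr, Alpha, 27, 2005, 28), (Zephyr, Alpha, 27, 2005, 40), (Zephyr, Alpha, 27, 2016, 28), (Zephyr, Alpha, 27, 2016, 40), (Zephyr, Alpha, 28, 2016, 28), (Zephyr, Alpha, 28, 2016, 40)}
π_{role, aid, year} gives {(Alpha, 28, 2005), (Alpha, 28, 2016), (Alpha, 40, 2005), (Alpha, 40, 2016), (Gamma, 17, 1997), (Gamma, 32, 1997), (Gamma, 33, 1997), (Gamma, 38, 1997)} (2 duplicate(s) eliminated).

{(Alpha, 28, 2005), (Alpha, 28, 2016), (Alpha, 40, 2005), (Alpha, 40, 2016), (Gamma, 17, 1997), (Gamma, 32, 1997), (Gamma, 33, 1997), (Gamma, 38, 1997)}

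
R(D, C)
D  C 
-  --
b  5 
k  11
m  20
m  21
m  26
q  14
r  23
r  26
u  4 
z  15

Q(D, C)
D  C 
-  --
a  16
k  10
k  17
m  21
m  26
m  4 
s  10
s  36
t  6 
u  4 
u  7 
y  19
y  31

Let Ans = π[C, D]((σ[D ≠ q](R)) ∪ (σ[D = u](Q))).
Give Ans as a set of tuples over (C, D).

Selection D ≠ q: {(b, 5), (k, 11), (m, 20), (m, 21), (m, 26), (r, 23), (r, 26), (u, 4), (z, 15)}
Selection D = u: {(u, 4), (u, 7)}
Set union of the two operands is {(b, 5), (k, 11), (m, 20), (m, 21), (m, 26), (r, 23), (r, 26), (u, 4), (u, 7), (z, 15)}.
Projecting to C, D: {(11, k), (15, z), (20, m), (21, m), (23, r), (26, m), (26, r), (4, u), (5, b), (7, u)}

{(11, k), (15, z), (20, m), (21, m), (23, r), (26, m), (26, r), (4, u), (5, b), (7, u)}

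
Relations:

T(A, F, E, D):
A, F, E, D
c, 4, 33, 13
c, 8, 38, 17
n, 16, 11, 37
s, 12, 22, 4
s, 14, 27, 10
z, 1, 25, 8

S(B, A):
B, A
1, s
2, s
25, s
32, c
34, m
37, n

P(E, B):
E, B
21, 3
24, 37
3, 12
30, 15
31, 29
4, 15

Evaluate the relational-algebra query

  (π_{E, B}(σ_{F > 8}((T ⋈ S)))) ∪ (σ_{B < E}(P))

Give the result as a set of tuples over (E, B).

Natural join on A: {(c, 4, 33, 13, 32), (c, 8, 38, 17, 32), (n, 16, 11, 37, 37), (s, 12, 22, 4, 1), (s, 12, 22, 4, 2), (s, 12, 22, 4, 25), (s, 14, 27, 10, 1), (s, 14, 27, 10, 2), (s, 14, 27, 10, 25)}
Selection F > 8: {(n, 16, 11, 37, 37), (s, 12, 22, 4, 1), (s, 12, 22, 4, 2), (s, 12, 22, 4, 25), (s, 14, 27, 10, 1), (s, 14, 27, 10, 2), (s, 14, 27, 10, 25)}
π_{E, B} gives {(11, 37), (22, 1), (22, 2), (22, 25), (27, 1), (27, 2), (27, 25)}.
Selection B < E: {(21, 3), (30, 15), (31, 29)}
Taking the union: {(11, 37), (21, 3), (22, 1), (22, 2), (22, 25), (27, 1), (27, 2), (27, 25), (30, 15), (31, 29)}

{(11, 37), (21, 3), (22, 1), (22, 2), (22, 25), (27, 1), (27, 2), (27, 25), (30, 15), (31, 29)}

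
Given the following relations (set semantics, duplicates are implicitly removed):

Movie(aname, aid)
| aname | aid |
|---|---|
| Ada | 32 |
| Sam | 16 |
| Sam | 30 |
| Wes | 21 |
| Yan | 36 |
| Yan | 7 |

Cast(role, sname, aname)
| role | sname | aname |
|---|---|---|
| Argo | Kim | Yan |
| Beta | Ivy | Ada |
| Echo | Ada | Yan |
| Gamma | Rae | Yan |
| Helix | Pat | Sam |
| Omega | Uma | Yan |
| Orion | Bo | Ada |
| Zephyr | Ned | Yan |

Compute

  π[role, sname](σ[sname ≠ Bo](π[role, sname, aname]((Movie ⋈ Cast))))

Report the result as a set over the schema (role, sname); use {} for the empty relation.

{(Argo, Kim), (Beta, Ivy), (Echo, Ada), (Gamma, Rae), (Helix, Pat), (Omega, Uma), (Zephyr, Ned)}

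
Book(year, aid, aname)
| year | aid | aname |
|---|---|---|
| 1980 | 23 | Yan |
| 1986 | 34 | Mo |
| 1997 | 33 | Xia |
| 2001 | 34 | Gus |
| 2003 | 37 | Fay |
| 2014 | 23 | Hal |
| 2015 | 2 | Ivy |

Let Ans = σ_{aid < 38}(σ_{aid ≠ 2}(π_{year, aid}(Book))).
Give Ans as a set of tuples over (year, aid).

{(1980, 23), (1986, 34), (1997, 33), (2001, 34), (2003, 37), (2014, 23)}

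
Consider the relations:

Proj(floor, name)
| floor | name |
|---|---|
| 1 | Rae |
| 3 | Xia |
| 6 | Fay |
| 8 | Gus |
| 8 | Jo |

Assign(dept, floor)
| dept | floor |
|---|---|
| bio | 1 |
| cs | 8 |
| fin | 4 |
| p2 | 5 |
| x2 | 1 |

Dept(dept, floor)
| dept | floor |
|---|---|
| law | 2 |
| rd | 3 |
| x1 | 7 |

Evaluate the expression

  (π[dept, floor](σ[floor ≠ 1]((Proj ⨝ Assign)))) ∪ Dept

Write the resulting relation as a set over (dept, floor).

{(cs, 8), (law, 2), (rd, 3), (x1, 7)}

Natural join on floor: {(1, Rae, bio), (1, Rae, x2), (8, Gus, cs), (8, Jo, cs)}
σ[floor ≠ 1]: keep tuples satisfying floor ≠ 1 → {(8, Gus, cs), (8, Jo, cs)}
π_{dept, floor} gives {(cs, 8)} (1 duplicate(s) eliminated).
Taking the union: {(cs, 8), (law, 2), (rd, 3), (x1, 7)}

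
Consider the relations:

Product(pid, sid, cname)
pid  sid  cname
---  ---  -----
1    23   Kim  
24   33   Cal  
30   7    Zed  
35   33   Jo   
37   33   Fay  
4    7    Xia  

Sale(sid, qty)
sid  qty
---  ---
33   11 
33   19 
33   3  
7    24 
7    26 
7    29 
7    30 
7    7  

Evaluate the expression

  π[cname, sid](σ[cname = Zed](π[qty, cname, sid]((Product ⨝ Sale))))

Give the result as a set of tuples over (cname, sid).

Natural join on sid: {(24, 33, Cal, 11), (24, 33, Cal, 19), (24, 33, Cal, 3), (30, 7, Zed, 24), (30, 7, Zed, 26), (30, 7, Zed, 29), (30, 7, Zed, 30), (30, 7, Zed, 7), (35, 33, Jo, 11), (35, 33, Jo, 19), (35, 33, Jo, 3), (37, 33, Fay, 11), (37, 33, Fay, 19), (37, 33, Fay, 3), (4, 7, Xia, 24), (4, 7, Xia, 26), (4, 7, Xia, 29), (4, 7, Xia, 30), (4, 7, Xia, 7)}
π[qty, cname, sid]: project onto (qty, cname, sid) → {(11, Cal, 33), (11, Fay, 33), (11, Jo, 33), (19, Cal, 33), (19, Fay, 33), (19, Jo, 33), (24, Xia, 7), (24, Zed, 7), (26, Xia, 7), (26, Zed, 7), (29, Xia, 7), (29, Zed, 7), (3, Cal, 33), (3, Fay, 33), (3, Jo, 33), (30, Xia, 7), (30, Zed, 7), (7, Xia, 7), (7, Zed, 7)}
Selection cname = Zed: {(24, Zed, 7), (26, Zed, 7), (29, Zed, 7), (30, Zed, 7), (7, Zed, 7)}
π[cname, sid]: project onto (cname, sid) (4 duplicate(s) eliminated) → {(Zed, 7)}

{(Zed, 7)}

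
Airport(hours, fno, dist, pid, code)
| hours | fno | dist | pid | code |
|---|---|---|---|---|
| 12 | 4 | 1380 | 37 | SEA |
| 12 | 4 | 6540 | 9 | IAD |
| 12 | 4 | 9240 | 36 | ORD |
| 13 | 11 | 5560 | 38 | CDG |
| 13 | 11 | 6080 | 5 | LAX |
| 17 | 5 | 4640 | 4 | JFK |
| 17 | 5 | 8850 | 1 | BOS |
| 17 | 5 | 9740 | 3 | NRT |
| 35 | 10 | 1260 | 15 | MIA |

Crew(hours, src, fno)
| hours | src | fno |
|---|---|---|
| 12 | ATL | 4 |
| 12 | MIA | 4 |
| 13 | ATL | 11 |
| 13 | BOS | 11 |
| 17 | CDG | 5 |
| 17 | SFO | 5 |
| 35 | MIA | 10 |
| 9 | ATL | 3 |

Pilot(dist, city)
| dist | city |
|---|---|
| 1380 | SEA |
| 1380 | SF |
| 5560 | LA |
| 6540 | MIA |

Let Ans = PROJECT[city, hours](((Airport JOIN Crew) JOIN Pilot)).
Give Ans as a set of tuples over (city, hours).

Natural join on hours, fno: {(12, 4, 1380, 37, SEA, ATL), (12, 4, 1380, 37, SEA, MIA), (12, 4, 6540, 9, IAD, ATL), (12, 4, 6540, 9, IAD, MIA), (12, 4, 9240, 36, ORD, ATL), (12, 4, 9240, 36, ORD, MIA), (13, 11, 5560, 38, CDG, ATL), (13, 11, 5560, 38, CDG, BOS), (13, 11, 6080, 5, LAX, ATL), (13, 11, 6080, 5, LAX, BOS), (17, 5, 4640, 4, JFK, CDG), (17, 5, 4640, 4, JFK, SFO), (17, 5, 8850, 1, BOS, CDG), (17, 5, 8850, 1, BOS, SFO), (17, 5, 9740, 3, NRT, CDG), (17, 5, 9740, 3, NRT, SFO), (35, 10, 1260, 15, MIA, MIA)}
Natural join on dist: {(12, 4, 1380, 37, SEA, ATL, SEA), (12, 4, 1380, 37, SEA, ATL, SF), (12, 4, 1380, 37, SEA, MIA, SEA), (12, 4, 1380, 37, SEA, MIA, SF), (12, 4, 6540, 9, IAD, ATL, MIA), (12, 4, 6540, 9, IAD, MIA, MIA), (13, 11, 5560, 38, CDG, ATL, LA), (13, 11, 5560, 38, CDG, BOS, LA)}
π_{city, hours} gives {(LA, 13), (MIA, 12), (SEA, 12), (SF, 12)} (4 duplicate(s) eliminated).

{(LA, 13), (MIA, 12), (SEA, 12), (SF, 12)}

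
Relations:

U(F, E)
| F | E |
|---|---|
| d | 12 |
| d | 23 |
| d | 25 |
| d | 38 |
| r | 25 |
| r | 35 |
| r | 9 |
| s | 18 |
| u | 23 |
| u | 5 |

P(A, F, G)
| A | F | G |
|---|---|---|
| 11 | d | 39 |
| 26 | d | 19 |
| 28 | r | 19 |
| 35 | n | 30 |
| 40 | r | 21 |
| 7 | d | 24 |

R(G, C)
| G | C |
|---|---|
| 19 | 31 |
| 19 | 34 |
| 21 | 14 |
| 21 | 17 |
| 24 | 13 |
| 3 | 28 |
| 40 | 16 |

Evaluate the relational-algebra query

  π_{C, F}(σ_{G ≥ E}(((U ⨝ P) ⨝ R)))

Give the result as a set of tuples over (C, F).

Natural join on F: {(d, 12, 11, 39), (d, 12, 26, 19), (d, 12, 7, 24), (d, 23, 11, 39), (d, 23, 26, 19), (d, 23, 7, 24), (d, 25, 11, 39), (d, 25, 26, 19), (d, 25, 7, 24), (d, 38, 11, 39), (d, 38, 26, 19), (d, 38, 7, 24), (r, 25, 28, 19), (r, 25, 40, 21), (r, 35, 28, 19), (r, 35, 40, 21), (r, 9, 28, 19), (r, 9, 40, 21)}
Natural join on G: {(d, 12, 26, 19, 31), (d, 12, 26, 19, 34), (d, 12, 7, 24, 13), (d, 23, 26, 19, 31), (d, 23, 26, 19, 34), (d, 23, 7, 24, 13), (d, 25, 26, 19, 31), (d, 25, 26, 19, 34), (d, 25, 7, 24, 13), (d, 38, 26, 19, 31), (d, 38, 26, 19, 34), (d, 38, 7, 24, 13), (r, 25, 28, 19, 31), (r, 25, 28, 19, 34), (r, 25, 40, 21, 14), (r, 25, 40, 21, 17), (r, 35, 28, 19, 31), (r, 35, 28, 19, 34), (r, 35, 40, 21, 14), (r, 35, 40, 21, 17), (r, 9, 28, 19, 31), (r, 9, 28, 19, 34), (r, 9, 40, 21, 14), (r, 9, 40, 21, 17)}
σ[G ≥ E]: keep tuples satisfying G ≥ E → {(d, 12, 26, 19, 31), (d, 12, 26, 19, 34), (d, 12, 7, 24, 13), (d, 23, 7, 24, 13), (r, 9, 28, 19, 31), (r, 9, 28, 19, 34), (r, 9, 40, 21, 14), (r, 9, 40, 21, 17)}
π[C, F]: project onto (C, F) (1 duplicate(s) eliminated) → {(13, d), (14, r), (17, r), (31, d), (31, r), (34, d), (34, r)}

{(13, d), (14, r), (17, r), (31, d), (31, r), (34, d), (34, r)}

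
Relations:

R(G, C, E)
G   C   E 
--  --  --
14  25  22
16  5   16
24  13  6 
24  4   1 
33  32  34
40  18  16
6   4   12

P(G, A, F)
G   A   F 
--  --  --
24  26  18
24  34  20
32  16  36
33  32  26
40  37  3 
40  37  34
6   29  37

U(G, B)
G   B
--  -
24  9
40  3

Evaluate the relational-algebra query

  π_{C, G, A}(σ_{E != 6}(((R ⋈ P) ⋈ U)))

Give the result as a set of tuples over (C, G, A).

Joining R and P on G yields {(24, 13, 6, 26, 18), (24, 13, 6, 34, 20), (24, 4, 1, 26, 18), (24, 4, 1, 34, 20), (33, 32, 34, 32, 26), (40, 18, 16, 37, 3), (40, 18, 16, 37, 34), (6, 4, 12, 29, 37)}.
Joining (R ⋈ P) and U on G yields {(24, 13, 6, 26, 18, 9), (24, 13, 6, 34, 20, 9), (24, 4, 1, 26, 18, 9), (24, 4, 1, 34, 20, 9), (40, 18, 16, 37, 3, 3), (40, 18, 16, 37, 34, 3)}.
Apply σ_{E != 6}; surviving tuples: {(24, 4, 1, 26, 18, 9), (24, 4, 1, 34, 20, 9), (40, 18, 16, 37, 3, 3), (40, 18, 16, 37, 34, 3)}
Keep only column(s) C, G, A (1 duplicate(s) eliminated): {(18, 40, 37), (4, 24, 26), (4, 24, 34)}

{(18, 40, 37), (4, 24, 26), (4, 24, 34)}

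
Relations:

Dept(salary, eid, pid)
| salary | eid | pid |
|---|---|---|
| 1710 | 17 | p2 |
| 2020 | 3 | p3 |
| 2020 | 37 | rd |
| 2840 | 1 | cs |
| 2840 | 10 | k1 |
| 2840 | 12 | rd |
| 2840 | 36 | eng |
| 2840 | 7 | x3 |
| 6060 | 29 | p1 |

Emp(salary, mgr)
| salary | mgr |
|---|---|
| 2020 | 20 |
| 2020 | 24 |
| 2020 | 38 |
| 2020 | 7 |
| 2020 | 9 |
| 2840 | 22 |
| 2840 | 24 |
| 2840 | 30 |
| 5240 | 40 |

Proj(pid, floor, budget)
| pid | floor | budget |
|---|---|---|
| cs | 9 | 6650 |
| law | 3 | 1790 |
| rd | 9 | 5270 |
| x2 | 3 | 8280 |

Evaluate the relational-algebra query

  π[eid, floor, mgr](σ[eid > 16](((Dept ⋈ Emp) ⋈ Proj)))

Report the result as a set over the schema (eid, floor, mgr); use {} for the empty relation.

{(37, 9, 20), (37, 9, 24), (37, 9, 38), (37, 9, 7), (37, 9, 9)}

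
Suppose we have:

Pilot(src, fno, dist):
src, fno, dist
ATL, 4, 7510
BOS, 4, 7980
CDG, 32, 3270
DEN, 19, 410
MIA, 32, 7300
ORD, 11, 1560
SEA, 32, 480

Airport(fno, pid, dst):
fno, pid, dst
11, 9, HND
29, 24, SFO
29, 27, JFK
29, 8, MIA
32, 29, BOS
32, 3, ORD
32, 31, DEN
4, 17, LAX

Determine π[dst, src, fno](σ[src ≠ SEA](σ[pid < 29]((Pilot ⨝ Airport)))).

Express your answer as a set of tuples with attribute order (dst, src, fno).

Joining Pilot and Airport on fno yields {(ATL, 4, 7510, 17, LAX), (BOS, 4, 7980, 17, LAX), (CDG, 32, 3270, 29, BOS), (CDG, 32, 3270, 3, ORD), (CDG, 32, 3270, 31, DEN), (MIA, 32, 7300, 29, BOS), (MIA, 32, 7300, 3, ORD), (MIA, 32, 7300, 31, DEN), (ORD, 11, 1560, 9, HND), (SEA, 32, 480, 29, BOS), (SEA, 32, 480, 3, ORD), (SEA, 32, 480, 31, DEN)}.
Filtering on pid < 29 leaves {(ATL, 4, 7510, 17, LAX), (BOS, 4, 7980, 17, LAX), (CDG, 32, 3270, 3, ORD), (MIA, 32, 7300, 3, ORD), (ORD, 11, 1560, 9, HND), (SEA, 32, 480, 3, ORD)}.
Filtering on src ≠ SEA leaves {(ATL, 4, 7510, 17, LAX), (BOS, 4, 7980, 17, LAX), (CDG, 32, 3270, 3, ORD), (MIA, 32, 7300, 3, ORD), (ORD, 11, 1560, 9, HND)}.
Projecting to dst, src, fno: {(HND, ORD, 11), (LAX, ATL, 4), (LAX, BOS, 4), (ORD, CDG, 32), (ORD, MIA, 32)}

{(HND, ORD, 11), (LAX, ATL, 4), (LAX, BOS, 4), (ORD, CDG, 32), (ORD, MIA, 32)}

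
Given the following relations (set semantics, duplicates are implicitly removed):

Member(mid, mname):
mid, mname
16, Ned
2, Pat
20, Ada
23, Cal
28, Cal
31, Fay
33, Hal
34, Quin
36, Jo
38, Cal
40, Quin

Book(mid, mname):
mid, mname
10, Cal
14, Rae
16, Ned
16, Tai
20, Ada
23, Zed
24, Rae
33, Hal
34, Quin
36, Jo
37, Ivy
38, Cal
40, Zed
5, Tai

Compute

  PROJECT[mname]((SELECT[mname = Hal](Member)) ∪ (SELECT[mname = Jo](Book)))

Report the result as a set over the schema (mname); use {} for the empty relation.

Apply σ_{mname = Hal}; surviving tuples: {(33, Hal)}
Apply σ_{mname = Jo}; surviving tuples: {(36, Jo)}
Union: {(33, Hal)} with {(36, Jo)} → {(33, Hal), (36, Jo)}
Keep only column(s) mname: {Hal, Jo}

{Hal, Jo}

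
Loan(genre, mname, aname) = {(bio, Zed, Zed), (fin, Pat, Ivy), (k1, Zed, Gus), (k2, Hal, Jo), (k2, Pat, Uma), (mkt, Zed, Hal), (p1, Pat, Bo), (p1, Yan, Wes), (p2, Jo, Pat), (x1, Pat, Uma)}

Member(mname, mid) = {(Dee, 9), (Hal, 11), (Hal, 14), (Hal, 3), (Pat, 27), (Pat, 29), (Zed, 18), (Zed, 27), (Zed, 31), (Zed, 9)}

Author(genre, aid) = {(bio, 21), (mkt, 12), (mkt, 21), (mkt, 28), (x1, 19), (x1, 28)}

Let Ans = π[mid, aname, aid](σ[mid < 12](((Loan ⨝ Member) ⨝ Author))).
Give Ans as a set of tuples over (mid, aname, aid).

Natural join on mname: {(bio, Zed, Zed, 18), (bio, Zed, Zed, 27), (bio, Zed, Zed, 31), (bio, Zed, Zed, 9), (fin, Pat, Ivy, 27), (fin, Pat, Ivy, 29), (k1, Zed, Gus, 18), (k1, Zed, Gus, 27), (k1, Zed, Gus, 31), (k1, Zed, Gus, 9), (k2, Hal, Jo, 11), (k2, Hal, Jo, 14), (k2, Hal, Jo, 3), (k2, Pat, Uma, 27), (k2, Pat, Uma, 29), (mkt, Zed, Hal, 18), (mkt, Zed, Hal, 27), (mkt, Zed, Hal, 31), (mkt, Zed, Hal, 9), (p1, Pat, Bo, 27), (p1, Pat, Bo, 29), (x1, Pat, Uma, 27), (x1, Pat, Uma, 29)}
Natural join on genre: {(bio, Zed, Zed, 18, 21), (bio, Zed, Zed, 27, 21), (bio, Zed, Zed, 31, 21), (bio, Zed, Zed, 9, 21), (mkt, Zed, Hal, 18, 12), (mkt, Zed, Hal, 18, 21), (mkt, Zed, Hal, 18, 28), (mkt, Zed, Hal, 27, 12), (mkt, Zed, Hal, 27, 21), (mkt, Zed, Hal, 27, 28), (mkt, Zed, Hal, 31, 12), (mkt, Zed, Hal, 31, 21), (mkt, Zed, Hal, 31, 28), (mkt, Zed, Hal, 9, 12), (mkt, Zed, Hal, 9, 21), (mkt, Zed, Hal, 9, 28), (x1, Pat, Uma, 27, 19), (x1, Pat, Uma, 27, 28), (x1, Pat, Uma, 29, 19), (x1, Pat, Uma, 29, 28)}
Apply σ_{mid < 12}; surviving tuples: {(bio, Zed, Zed, 9, 21), (mkt, Zed, Hal, 9, 12), (mkt, Zed, Hal, 9, 21), (mkt, Zed, Hal, 9, 28)}
Keep only column(s) mid, aname, aid: {(9, Hal, 12), (9, Hal, 21), (9, Hal, 28), (9, Zed, 21)}

{(9, Hal, 12), (9, Hal, 21), (9, Hal, 28), (9, Zed, 21)}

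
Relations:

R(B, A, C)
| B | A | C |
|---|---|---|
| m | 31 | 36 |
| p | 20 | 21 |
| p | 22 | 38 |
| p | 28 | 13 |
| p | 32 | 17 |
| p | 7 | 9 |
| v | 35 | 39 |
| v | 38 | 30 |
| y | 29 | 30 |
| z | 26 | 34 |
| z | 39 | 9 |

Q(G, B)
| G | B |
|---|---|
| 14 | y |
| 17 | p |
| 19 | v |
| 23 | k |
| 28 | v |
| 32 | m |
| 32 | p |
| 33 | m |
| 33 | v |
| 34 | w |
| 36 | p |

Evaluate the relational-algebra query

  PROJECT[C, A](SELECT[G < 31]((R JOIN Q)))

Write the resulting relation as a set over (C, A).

R ⋈ Q (natural join on B): {(m, 31, 36, 32), (m, 31, 36, 33), (p, 20, 21, 17), (p, 20, 21, 32), (p, 20, 21, 36), (p, 22, 38, 17), (p, 22, 38, 32), (p, 22, 38, 36), (p, 28, 13, 17), (p, 28, 13, 32), (p, 28, 13, 36), (p, 32, 17, 17), (p, 32, 17, 32), (p, 32, 17, 36), (p, 7, 9, 17), (p, 7, 9, 32), (p, 7, 9, 36), (v, 35, 39, 19), (v, 35, 39, 28), (v, 35, 39, 33), (v, 38, 30, 19), (v, 38, 30, 28), (v, 38, 30, 33), (y, 29, 30, 14)}
Selection G < 31: {(p, 20, 21, 17), (p, 22, 38, 17), (p, 28, 13, 17), (p, 32, 17, 17), (p, 7, 9, 17), (v, 35, 39, 19), (v, 35, 39, 28), (v, 38, 30, 19), (v, 38, 30, 28), (y, 29, 30, 14)}
π[C, A]: project onto (C, A) (2 duplicate(s) eliminated) → {(13, 28), (17, 32), (21, 20), (30, 29), (30, 38), (38, 22), (39, 35), (9, 7)}

{(13, 28), (17, 32), (21, 20), (30, 29), (30, 38), (38, 22), (39, 35), (9, 7)}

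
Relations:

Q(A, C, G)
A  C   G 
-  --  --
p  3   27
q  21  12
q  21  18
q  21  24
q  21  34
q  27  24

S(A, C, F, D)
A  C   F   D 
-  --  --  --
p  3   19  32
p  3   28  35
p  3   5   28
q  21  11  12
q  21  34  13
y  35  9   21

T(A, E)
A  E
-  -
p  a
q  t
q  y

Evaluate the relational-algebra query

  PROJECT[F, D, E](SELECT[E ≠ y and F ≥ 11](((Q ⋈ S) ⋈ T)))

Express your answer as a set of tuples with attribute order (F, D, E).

{(11, 12, t), (19, 32, a), (28, 35, a), (34, 13, t)}

Natural join on A, C: {(p, 3, 27, 19, 32), (p, 3, 27, 28, 35), (p, 3, 27, 5, 28), (q, 21, 12, 11, 12), (q, 21, 12, 34, 13), (q, 21, 18, 11, 12), (q, 21, 18, 34, 13), (q, 21, 24, 11, 12), (q, 21, 24, 34, 13), (q, 21, 34, 11, 12), (q, 21, 34, 34, 13)}
Natural join on A: {(p, 3, 27, 19, 32, a), (p, 3, 27, 28, 35, a), (p, 3, 27, 5, 28, a), (q, 21, 12, 11, 12, t), (q, 21, 12, 11, 12, y), (q, 21, 12, 34, 13, t), (q, 21, 12, 34, 13, y), (q, 21, 18, 11, 12, t), (q, 21, 18, 11, 12, y), (q, 21, 18, 34, 13, t), (q, 21, 18, 34, 13, y), (q, 21, 24, 11, 12, t), (q, 21, 24, 11, 12, y), (q, 21, 24, 34, 13, t), (q, 21, 24, 34, 13, y), (q, 21, 34, 11, 12, t), (q, 21, 34, 11, 12, y), (q, 21, 34, 34, 13, t), (q, 21, 34, 34, 13, y)}
σ[E ≠ y and F ≥ 11]: keep tuples satisfying E ≠ y and F ≥ 11 → {(p, 3, 27, 19, 32, a), (p, 3, 27, 28, 35, a), (q, 21, 12, 11, 12, t), (q, 21, 12, 34, 13, t), (q, 21, 18, 11, 12, t), (q, 21, 18, 34, 13, t), (q, 21, 24, 11, 12, t), (q, 21, 24, 34, 13, t), (q, 21, 34, 11, 12, t), (q, 21, 34, 34, 13, t)}
π_{F, D, E} gives {(11, 12, t), (19, 32, a), (28, 35, a), (34, 13, t)} (6 duplicate(s) eliminated).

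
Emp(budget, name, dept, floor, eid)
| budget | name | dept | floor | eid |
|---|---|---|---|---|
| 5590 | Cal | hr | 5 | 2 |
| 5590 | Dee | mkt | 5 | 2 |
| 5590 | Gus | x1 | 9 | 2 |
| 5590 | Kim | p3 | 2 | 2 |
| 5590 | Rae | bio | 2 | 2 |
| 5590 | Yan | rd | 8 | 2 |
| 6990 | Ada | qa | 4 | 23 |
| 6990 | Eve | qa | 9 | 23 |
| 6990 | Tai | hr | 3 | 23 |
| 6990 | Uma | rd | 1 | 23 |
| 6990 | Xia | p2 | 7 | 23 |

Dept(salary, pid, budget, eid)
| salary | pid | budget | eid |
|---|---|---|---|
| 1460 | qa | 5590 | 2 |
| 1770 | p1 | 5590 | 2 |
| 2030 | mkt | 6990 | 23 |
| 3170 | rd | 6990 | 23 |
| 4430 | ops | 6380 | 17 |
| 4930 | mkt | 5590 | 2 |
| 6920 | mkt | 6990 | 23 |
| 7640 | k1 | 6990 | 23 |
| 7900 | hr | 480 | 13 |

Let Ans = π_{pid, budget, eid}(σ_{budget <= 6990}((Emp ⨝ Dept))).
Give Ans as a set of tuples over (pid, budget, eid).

{(k1, 6990, 23), (mkt, 5590, 2), (mkt, 6990, 23), (p1, 5590, 2), (qa, 5590, 2), (rd, 6990, 23)}

Joining Emp and Dept on budget, eid yields {(5590, Cal, hr, 5, 2, 1460, qa), (5590, Cal, hr, 5, 2, 1770, p1), (5590, Cal, hr, 5, 2, 4930, mkt), (5590, Dee, mkt, 5, 2, 1460, qa), (5590, Dee, mkt, 5, 2, 1770, p1), (5590, Dee, mkt, 5, 2, 4930, mkt), (5590, Gus, x1, 9, 2, 1460, qa), (5590, Gus, x1, 9, 2, 1770, p1), (5590, Gus, x1, 9, 2, 4930, mkt), (5590, Kim, p3, 2, 2, 1460, qa), (5590, Kim, p3, 2, 2, 1770, p1), (5590, Kim, p3, 2, 2, 4930, mkt), (5590, Rae, bio, 2, 2, 1460, qa), (5590, Rae, bio, 2, 2, 1770, p1), (5590, Rae, bio, 2, 2, 4930, mkt), (5590, Yan, rd, 8, 2, 1460, qa), (5590, Yan, rd, 8, 2, 1770, p1), (5590, Yan, rd, 8, 2, 4930, mkt), (6990, Ada, qa, 4, 23, 2030, mkt), (6990, Ada, qa, 4, 23, 3170, rd), (6990, Ada, qa, 4, 23, 6920, mkt), (6990, Ada, qa, 4, 23, 7640, k1), (6990, Eve, qa, 9, 23, 2030, mkt), (6990, Eve, qa, 9, 23, 3170, rd), (6990, Eve, qa, 9, 23, 6920, mkt), (6990, Eve, qa, 9, 23, 7640, k1), (6990, Tai, hr, 3, 23, 2030, mkt), (6990, Tai, hr, 3, 23, 3170, rd), (6990, Tai, hr, 3, 23, 6920, mkt), (6990, Tai, hr, 3, 23, 7640, k1), (6990, Uma, rd, 1, 23, 2030, mkt), (6990, Uma, rd, 1, 23, 3170, rd), (6990, Uma, rd, 1, 23, 6920, mkt), (6990, Uma, rd, 1, 23, 7640, k1), (6990, Xia, p2, 7, 23, 2030, mkt), (6990, Xia, p2, 7, 23, 3170, rd), (6990, Xia, p2, 7, 23, 6920, mkt), (6990, Xia, p2, 7, 23, 7640, k1)}.
Filtering on budget <= 6990 leaves {(5590, Cal, hr, 5, 2, 1460, qa), (5590, Cal, hr, 5, 2, 1770, p1), (5590, Cal, hr, 5, 2, 4930, mkt), (5590, Dee, mkt, 5, 2, 1460, qa), (5590, Dee, mkt, 5, 2, 1770, p1), (5590, Dee, mkt, 5, 2, 4930, mkt), (5590, Gus, x1, 9, 2, 1460, qa), (5590, Gus, x1, 9, 2, 1770, p1), (5590, Gus, x1, 9, 2, 4930, mkt), (5590, Kim, p3, 2, 2, 1460, qa), (5590, Kim, p3, 2, 2, 1770, p1), (5590, Kim, p3, 2, 2, 4930, mkt), (5590, Rae, bio, 2, 2, 1460, qa), (5590, Rae, bio, 2, 2, 1770, p1), (5590, Rae, bio, 2, 2, 4930, mkt), (5590, Yan, rd, 8, 2, 1460, qa), (5590, Yan, rd, 8, 2, 1770, p1), (5590, Yan, rd, 8, 2, 4930, mkt), (6990, Ada, qa, 4, 23, 2030, mkt), (6990, Ada, qa, 4, 23, 3170, rd), (6990, Ada, qa, 4, 23, 6920, mkt), (6990, Ada, qa, 4, 23, 7640, k1), (6990, Eve, qa, 9, 23, 2030, mkt), (6990, Eve, qa, 9, 23, 3170, rd), (6990, Eve, qa, 9, 23, 6920, mkt), (6990, Eve, qa, 9, 23, 7640, k1), (6990, Tai, hr, 3, 23, 2030, mkt), (6990, Tai, hr, 3, 23, 3170, rd), (6990, Tai, hr, 3, 23, 6920, mkt), (6990, Tai, hr, 3, 23, 7640, k1), (6990, Uma, rd, 1, 23, 2030, mkt), (6990, Uma, rd, 1, 23, 3170, rd), (6990, Uma, rd, 1, 23, 6920, mkt), (6990, Uma, rd, 1, 23, 7640, k1), (6990, Xia, p2, 7, 23, 2030, mkt), (6990, Xia, p2, 7, 23, 3170, rd), (6990, Xia, p2, 7, 23, 6920, mkt), (6990, Xia, p2, 7, 23, 7640, k1)}.
π[pid, budget, eid]: project onto (pid, budget, eid) (32 duplicate(s) eliminated) → {(k1, 6990, 23), (mkt, 5590, 2), (mkt, 6990, 23), (p1, 5590, 2), (qa, 5590, 2), (rd, 6990, 23)}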